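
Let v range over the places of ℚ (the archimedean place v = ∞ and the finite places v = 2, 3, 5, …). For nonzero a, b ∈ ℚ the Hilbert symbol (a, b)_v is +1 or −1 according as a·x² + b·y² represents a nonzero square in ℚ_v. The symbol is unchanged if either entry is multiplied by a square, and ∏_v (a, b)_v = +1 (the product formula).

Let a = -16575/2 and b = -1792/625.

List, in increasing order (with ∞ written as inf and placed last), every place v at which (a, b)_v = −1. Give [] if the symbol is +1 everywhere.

Mod squares: a ≡ -1326, b ≡ -7. Check v ∈ {∞, 2, 3, 5, 7, 13, 17}.
v=2: v_2(a)=-1, v_2(b)=8; units ≡ 1, 1 (mod 8); ε·ε+αω+βω = 0·0+-1·0+8·0 ≡ 0  ⇒  (a,b)_2 = +1.
v=17: a=17^1·(≡14), b=17^0·(≡6) mod 17; (14|17)=-1, (6|17)=-1; (−1)^{1·0·8}·(-1)^0·(-1)^1 = -1.
v=13: a=13^1·(≡6), b=13^0·(≡2) mod 13; (6|13)=-1, (2|13)=-1; (−1)^{1·0·6}·(-1)^0·(-1)^1 = -1.
v=7: a=7^0·(≡4), b=7^1·(≡5) mod 7; (4|7)=+1, (5|7)=-1; (−1)^{0·1·3}·(+1)^1·(-1)^0 = +1.
v=∞: -1326 < 0 and -7 < 0  ⇒  (a,b)_∞ = -1.
v=5: a=5^2·(≡1), b=5^-4·(≡3) mod 5; (1|5)=+1, (3|5)=-1; (−1)^{2·-4·2}·(+1)^-4·(-1)^2 = +1.
v=3: a=3^1·(≡2), b=3^0·(≡2) mod 3; (2|3)=-1, (2|3)=-1; (−1)^{1·0·1}·(-1)^0·(-1)^1 = -1.
Ram(-1326, -7) = {3, 13, 17, ∞}; no ℚ_3-point on the conic.

[3, 13, 17, inf]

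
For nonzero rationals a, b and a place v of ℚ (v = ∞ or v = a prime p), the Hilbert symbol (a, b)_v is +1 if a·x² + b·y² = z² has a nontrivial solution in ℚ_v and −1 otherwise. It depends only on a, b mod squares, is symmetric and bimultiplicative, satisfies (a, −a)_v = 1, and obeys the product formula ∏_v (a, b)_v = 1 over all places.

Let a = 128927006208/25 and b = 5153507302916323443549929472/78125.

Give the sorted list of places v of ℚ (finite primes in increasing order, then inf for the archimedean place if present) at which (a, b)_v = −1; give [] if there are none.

(a, b) ≡ (78, 10010) mod (ℚ^×)²; places V = {2, 3, 5, 7, 11, 13, ∞}.
(a,b)_∞: sgn(78)=+, sgn(10010)=+, so +1.
(a,b)_2: α=9, β=27; u≡7, v≡5 (mod 8); ε(u)ε(v)=1·0, αω(v)=9·1, βω(u)=27·0; sum ≡ 1  ⇒  -1.
(a,b)_11: α=4, u≡1; β=9, v≡7 (mod 11); (1|11)=+1, (7|11)=-1; sign (−1)^0·+1^9·-1^4 = +1.
(a,b)_5: α=-2, u≡3; β=-7, v≡2 (mod 5); (3|5)=-1, (2|5)=-1; sign (−1)^0·-1^-7·-1^-2 = -1.
(a,b)_13: α=1, u≡6; β=3, v≡3 (mod 13); (6|13)=-1, (3|13)=+1; sign (−1)^0·-1^3·+1^1 = -1.
(a,b)_7: α=2, u≡1; β=7, v≡1 (mod 7); (1|7)=+1, (1|7)=+1; sign (−1)^0·+1^7·+1^2 = +1.
(a,b)_3: α=3, u≡2; β=2, v≡2 (mod 3); (2|3)=-1, (2|3)=-1; sign (−1)^0·-1^2·-1^3 = -1.
(78, 10010 / ℚ) ramifies at {2, 3, 5, 13}: a division algebra.

[2, 3, 5, 13]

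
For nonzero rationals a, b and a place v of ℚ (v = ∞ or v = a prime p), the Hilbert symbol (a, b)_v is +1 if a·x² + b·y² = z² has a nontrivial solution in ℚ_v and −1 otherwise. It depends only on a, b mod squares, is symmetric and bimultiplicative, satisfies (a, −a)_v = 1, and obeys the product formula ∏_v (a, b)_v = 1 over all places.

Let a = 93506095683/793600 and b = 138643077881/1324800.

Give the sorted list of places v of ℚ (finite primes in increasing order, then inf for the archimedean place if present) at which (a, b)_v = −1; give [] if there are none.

[19, 29]

(a, b) ≡ (4321493, 392863) mod (ℚ^×)²; places V = {2, 3, 5, 7, 11, 13, 19, 23, 29, 31, 37, ∞}.
(a,b)_∞: sgn(4321493)=+, sgn(392863)=+, so +1.
(a,b)_19: α=1, u≡11; β=1, v≡1 (mod 19); (11|19)=+1, (1|19)=+1; sign (−1)^1·+1^1·+1^1 = -1.
(a,b)_5: α=-2, u≡2; β=-2, v≡3 (mod 5); (2|5)=-1, (3|5)=-1; sign (−1)^0·-1^-2·-1^-2 = +1.
(a,b)_3: α=4, u≡2; β=-2, v≡1 (mod 3); (2|3)=-1, (1|3)=+1; sign (−1)^0·-1^-2·+1^4 = +1.
(a,b)_23: α=1, u≡18; β=-1, v≡14 (mod 23); (18|23)=+1, (14|23)=-1; sign (−1)^1·+1^-1·-1^1 = +1.
(a,b)_29: α=1, u≡10; β=1, v≡24 (mod 29); (10|29)=-1, (24|29)=+1; sign (−1)^0·-1^1·+1^1 = -1.
(a,b)_31: α=-1, u≡30; β=1, v≡2 (mod 31); (30|31)=-1, (2|31)=+1; sign (−1)^1·-1^1·+1^-1 = +1.
(a,b)_2: α=-10, β=-8; u≡5, v≡7 (mod 8); ε(u)ε(v)=0·1, αω(v)=-10·0, βω(u)=-8·1; sum ≡ 0  ⇒  +1.
(a,b)_13: α=2, u≡8; β=0, v≡1 (mod 13); (8|13)=-1, (1|13)=+1; sign (−1)^0·-1^0·+1^2 = +1.
(a,b)_37: α=0, u≡25; β=2, v≡7 (mod 37); (25|37)=+1, (7|37)=+1; sign (−1)^0·+1^2·+1^0 = +1.
(a,b)_11: α=1, u≡5; β=2, v≡4 (mod 11); (5|11)=+1, (4|11)=+1; sign (−1)^0·+1^2·+1^1 = +1.
(a,b)_7: α=2, u≡2; β=2, v≡1 (mod 7); (2|7)=+1, (1|7)=+1; sign (−1)^0·+1^2·+1^2 = +1.
|Ram(4321493, 392863)| = 2, even; anisotropic at {19, 29}.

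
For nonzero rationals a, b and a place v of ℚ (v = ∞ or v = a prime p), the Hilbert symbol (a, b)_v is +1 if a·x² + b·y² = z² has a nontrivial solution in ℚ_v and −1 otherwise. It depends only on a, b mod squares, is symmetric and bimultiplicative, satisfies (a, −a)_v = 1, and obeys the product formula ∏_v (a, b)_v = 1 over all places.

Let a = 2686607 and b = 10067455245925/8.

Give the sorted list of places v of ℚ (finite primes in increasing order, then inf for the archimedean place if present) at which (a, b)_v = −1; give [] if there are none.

Mod squares: a ≡ 2686607, b ≡ 634106. Check v ∈ {∞, 2, 5, 7, 11, 19, 23, 37, 41}.
v=7: a=7^1·(≡5), b=7^4·(≡4) mod 7; (5|7)=-1, (4|7)=+1; (−1)^{1·4·3}·(-1)^4·(+1)^1 = +1.
v=11: a=11^1·(≡4), b=11^1·(≡2) mod 11; (4|11)=+1, (2|11)=-1; (−1)^{1·1·5}·(+1)^1·(-1)^1 = +1.
v=37: a=37^1·(≡17), b=37^1·(≡9) mod 37; (17|37)=-1, (9|37)=+1; (−1)^{1·1·18}·(-1)^1·(+1)^1 = -1.
v=5: a=5^0·(≡2), b=5^2·(≡4) mod 5; (2|5)=-1, (4|5)=+1; (−1)^{0·2·2}·(-1)^2·(+1)^0 = +1.
v=19: a=19^0·(≡7), b=19^1·(≡2) mod 19; (7|19)=+1, (2|19)=-1; (−1)^{0·1·9}·(+1)^1·(-1)^0 = +1.
v=23: a=23^1·(≡15), b=23^2·(≡7) mod 23; (15|23)=-1, (7|23)=-1; (−1)^{1·2·11}·(-1)^2·(-1)^1 = -1.
v=∞: 2686607 > 0 and 634106 > 0  ⇒  (a,b)_∞ = +1.
v=41: a=41^1·(≡9), b=41^1·(≡8) mod 41; (9|41)=+1, (8|41)=+1; (−1)^{1·1·20}·(+1)^1·(+1)^1 = +1.
v=2: v_2(a)=0, v_2(b)=-3; units ≡ 7, 5 (mod 8); ε·ε+αω+βω = 1·0+0·1+-3·0 ≡ 0  ⇒  (a,b)_2 = +1.
Ram(2686607, 634106) = {23, 37}; no ℚ_23-point on the conic.

[23, 37]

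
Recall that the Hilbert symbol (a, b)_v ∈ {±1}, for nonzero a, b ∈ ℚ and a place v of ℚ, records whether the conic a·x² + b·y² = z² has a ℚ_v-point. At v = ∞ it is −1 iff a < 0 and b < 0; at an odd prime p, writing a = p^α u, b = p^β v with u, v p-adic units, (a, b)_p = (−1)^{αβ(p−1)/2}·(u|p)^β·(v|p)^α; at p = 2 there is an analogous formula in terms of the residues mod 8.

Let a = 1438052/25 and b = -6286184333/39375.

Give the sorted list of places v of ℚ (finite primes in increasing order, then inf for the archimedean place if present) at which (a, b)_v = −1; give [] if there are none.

[11, 17, 19, 23]

Mod squares: a ≡ 7337, b ≡ -721259. Check v ∈ {∞, 2, 3, 5, 7, 11, 13, 17, 19, 23, 29}.
v=19: a=19^0·(≡3), b=19^3·(≡5) mod 19; (3|19)=-1, (5|19)=+1; (−1)^{0·3·9}·(-1)^3·(+1)^0 = -1.
v=∞: 7337 > 0 and -721259 < 0  ⇒  (a,b)_∞ = +1.
v=3: a=3^0·(≡2), b=3^-2·(≡1) mod 3; (2|3)=-1, (1|3)=+1; (−1)^{0·-2·1}·(-1)^-2·(+1)^0 = +1.
v=17: a=17^0·(≡7), b=17^1·(≡12) mod 17; (7|17)=-1, (12|17)=-1; (−1)^{0·1·8}·(-1)^1·(-1)^0 = -1.
v=29: a=29^1·(≡15), b=29^1·(≡14) mod 29; (15|29)=-1, (14|29)=-1; (−1)^{1·1·14}·(-1)^1·(-1)^1 = +1.
v=7: a=7^2·(≡1), b=7^-1·(≡3) mod 7; (1|7)=+1, (3|7)=-1; (−1)^{2·-1·3}·(+1)^-1·(-1)^2 = +1.
v=23: a=23^1·(≡5), b=23^0·(≡7) mod 23; (5|23)=-1, (7|23)=-1; (−1)^{1·0·11}·(-1)^0·(-1)^1 = -1.
v=2: v_2(a)=2, v_2(b)=0; units ≡ 1, 5 (mod 8); ε·ε+αω+βω = 0·0+2·1+0·0 ≡ 0  ⇒  (a,b)_2 = +1.
v=5: a=5^-2·(≡2), b=5^-4·(≡4) mod 5; (2|5)=-1, (4|5)=+1; (−1)^{-2·-4·2}·(-1)^-4·(+1)^-2 = +1.
v=11: a=11^1·(≡10), b=11^1·(≡8) mod 11; (10|11)=-1, (8|11)=-1; (−1)^{1·1·5}·(-1)^1·(-1)^1 = -1.
v=13: a=13^0·(≡8), b=13^2·(≡8) mod 13; (8|13)=-1, (8|13)=-1; (−1)^{0·2·6}·(-1)^2·(-1)^0 = +1.
(7337, -721259 / ℚ) ramifies at {11, 17, 19, 23}: a division algebra.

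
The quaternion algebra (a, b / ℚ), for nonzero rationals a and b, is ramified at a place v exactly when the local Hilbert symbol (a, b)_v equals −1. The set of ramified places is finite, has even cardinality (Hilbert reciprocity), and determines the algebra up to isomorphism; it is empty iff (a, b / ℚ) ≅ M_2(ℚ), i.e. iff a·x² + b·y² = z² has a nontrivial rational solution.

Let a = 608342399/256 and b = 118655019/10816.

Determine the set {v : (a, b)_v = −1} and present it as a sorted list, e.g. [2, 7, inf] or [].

Mod squares: a ≡ 119, b ≡ 19. Check v ∈ {∞, 2, 3, 7, 13, 17, 19}.
v=17: a=17^3·(≡12), b=17^2·(≡1) mod 17; (12|17)=-1, (1|17)=+1; (−1)^{3·2·8}·(-1)^2·(+1)^3 = +1.
v=2: v_2(a)=-8, v_2(b)=-6; units ≡ 7, 3 (mod 8); ε·ε+αω+βω = 1·1+-8·1+-6·0 ≡ 1  ⇒  (a,b)_2 = -1.
v=3: a=3^0·(≡2), b=3^2·(≡1) mod 3; (2|3)=-1, (1|3)=+1; (−1)^{0·2·1}·(-1)^2·(+1)^0 = +1.
v=13: a=13^0·(≡6), b=13^-2·(≡11) mod 13; (6|13)=-1, (11|13)=-1; (−1)^{0·-2·6}·(-1)^-2·(-1)^0 = +1.
v=7: a=7^3·(≡6), b=7^4·(≡6) mod 7; (6|7)=-1, (6|7)=-1; (−1)^{3·4·3}·(-1)^4·(-1)^3 = -1.
v=19: a=19^2·(≡16), b=19^1·(≡1) mod 19; (16|19)=+1, (1|19)=+1; (−1)^{2·1·9}·(+1)^1·(+1)^2 = +1.
v=∞: 119 > 0 and 19 > 0  ⇒  (a,b)_∞ = +1.
Ram(119, 19) = {2, 7}; no ℚ_2-point on the conic.

[2, 7]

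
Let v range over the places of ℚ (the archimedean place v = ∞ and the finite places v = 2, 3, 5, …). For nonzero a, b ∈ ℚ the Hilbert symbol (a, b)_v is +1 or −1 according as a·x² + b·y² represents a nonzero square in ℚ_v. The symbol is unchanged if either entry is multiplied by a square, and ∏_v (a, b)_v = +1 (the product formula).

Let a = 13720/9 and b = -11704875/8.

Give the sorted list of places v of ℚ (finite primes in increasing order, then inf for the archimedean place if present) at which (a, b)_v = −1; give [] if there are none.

(a, b) ≡ (70, -390) mod (ℚ^×)²; places V = {2, 3, 5, 7, 13, ∞}.
(a,b)_∞: sgn(70)=+, sgn(-390)=−, so +1.
(a,b)_13: α=0, u≡2; β=1, v≡12 (mod 13); (2|13)=-1, (12|13)=+1; sign (−1)^0·-1^1·+1^0 = -1.
(a,b)_5: α=1, u≡1; β=3, v≡2 (mod 5); (1|5)=+1, (2|5)=-1; sign (−1)^0·+1^3·-1^1 = -1.
(a,b)_7: α=3, u≡6; β=4, v≡4 (mod 7); (6|7)=-1, (4|7)=+1; sign (−1)^0·-1^4·+1^3 = +1.
(a,b)_3: α=-2, u≡1; β=1, v≡2 (mod 3); (1|3)=+1, (2|3)=-1; sign (−1)^0·+1^1·-1^-2 = +1.
(a,b)_2: α=3, β=-3; u≡3, v≡5 (mod 8); ε(u)ε(v)=1·0, αω(v)=3·1, βω(u)=-3·1; sum ≡ 0  ⇒  +1.
(70, -390 / ℚ) ramifies at {5, 13}: a division algebra.

[5, 13]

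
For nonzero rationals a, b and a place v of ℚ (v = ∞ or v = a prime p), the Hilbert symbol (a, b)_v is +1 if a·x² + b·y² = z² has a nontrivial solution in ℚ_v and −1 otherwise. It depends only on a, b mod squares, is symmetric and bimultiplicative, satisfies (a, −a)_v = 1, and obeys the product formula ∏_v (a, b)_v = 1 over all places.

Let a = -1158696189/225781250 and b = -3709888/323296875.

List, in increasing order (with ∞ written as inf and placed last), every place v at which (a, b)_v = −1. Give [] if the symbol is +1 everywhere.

(a, b) ≡ (-58, -133) mod (ℚ^×)²; places V = {2, 3, 5, 7, 11, 13, 17, 19, 29, 43, ∞}.
(a,b)_5: α=-8, u≡2; β=-6, v≡2 (mod 5); (2|5)=-1, (2|5)=-1; sign (−1)^0·-1^-6·-1^-8 = +1.
(a,b)_43: α=2, u≡2; β=0, v≡20 (mod 43); (2|43)=-1, (20|43)=-1; sign (−1)^0·-1^0·-1^2 = +1.
(a,b)_13: α=0, u≡2; β=2, v≡1 (mod 13); (2|13)=-1, (1|13)=+1; sign (−1)^0·-1^2·+1^0 = +1.
(a,b)_∞: sgn(-58)=−, sgn(-133)=−, so -1.
(a,b)_17: α=-2, u≡3; β=0, v≡14 (mod 17); (3|17)=-1, (14|17)=-1; sign (−1)^0·-1^0·-1^-2 = +1.
(a,b)_29: α=1, u≡26; β=0, v≡8 (mod 29); (26|29)=-1, (8|29)=-1; sign (−1)^0·-1^0·-1^1 = -1.
(a,b)_19: α=0, u≡3; β=-1, v≡13 (mod 19); (3|19)=-1, (13|19)=-1; sign (−1)^0·-1^-1·-1^0 = -1.
(a,b)_3: α=2, u≡2; β=-2, v≡2 (mod 3); (2|3)=-1, (2|3)=-1; sign (−1)^0·-1^-2·-1^2 = +1.
(a,b)_7: α=4, u≡6; β=3, v≡1 (mod 7); (6|7)=-1, (1|7)=+1; sign (−1)^0·-1^3·+1^4 = -1.
(a,b)_11: α=0, u≡10; β=-2, v≡2 (mod 11); (10|11)=-1, (2|11)=-1; sign (−1)^0·-1^-2·-1^0 = +1.
(a,b)_2: α=-1, β=6; u≡3, v≡3 (mod 8); ε(u)ε(v)=1·1, αω(v)=-1·1, βω(u)=6·1; sum ≡ 0  ⇒  +1.
Ram(-58, -133) = {7, 19, 29, ∞}; no ℚ_7-point on the conic.

[7, 19, 29, inf]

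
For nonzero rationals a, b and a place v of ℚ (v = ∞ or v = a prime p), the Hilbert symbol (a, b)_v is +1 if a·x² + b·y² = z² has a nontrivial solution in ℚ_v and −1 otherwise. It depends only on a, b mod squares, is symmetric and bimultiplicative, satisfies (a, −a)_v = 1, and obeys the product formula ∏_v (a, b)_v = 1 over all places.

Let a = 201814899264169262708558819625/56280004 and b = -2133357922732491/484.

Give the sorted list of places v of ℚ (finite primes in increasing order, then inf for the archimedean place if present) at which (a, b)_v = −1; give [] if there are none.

[19, 23]

Mod squares: a ≡ 65, b ≡ -3059. Check v ∈ {∞, 2, 3, 5, 7, 11, 13, 19, 23, 29, 31}.
v=3: a=3^10·(≡2), b=3^2·(≡1) mod 3; (2|3)=-1, (1|3)=+1; (−1)^{10·2·1}·(-1)^2·(+1)^10 = +1.
v=11: a=11^-4·(≡7), b=11^-2·(≡10) mod 11; (7|11)=-1, (10|11)=-1; (−1)^{-4·-2·5}·(-1)^-2·(-1)^-4 = +1.
v=7: a=7^4·(≡4), b=7^5·(≡2) mod 7; (4|7)=+1, (2|7)=+1; (−1)^{4·5·3}·(+1)^5·(+1)^4 = +1.
v=5: a=5^3·(≡3), b=5^0·(≡1) mod 5; (3|5)=-1, (1|5)=+1; (−1)^{3·0·2}·(-1)^0·(+1)^3 = +1.
v=29: a=29^2·(≡28), b=29^0·(≡27) mod 29; (28|29)=+1, (27|29)=-1; (−1)^{2·0·14}·(+1)^0·(-1)^2 = +1.
v=23: a=23^4·(≡5), b=23^3·(≡21) mod 23; (5|23)=-1, (21|23)=-1; (−1)^{4·3·11}·(-1)^3·(-1)^4 = -1.
v=19: a=19^4·(≡18), b=19^3·(≡2) mod 19; (18|19)=-1, (2|19)=-1; (−1)^{4·3·9}·(-1)^3·(-1)^4 = -1.
v=∞: 65 > 0 and -3059 < 0  ⇒  (a,b)_∞ = +1.
v=13: a=13^5·(≡7), b=13^2·(≡4) mod 13; (7|13)=-1, (4|13)=+1; (−1)^{5·2·6}·(-1)^2·(+1)^5 = +1.
v=31: a=31^-2·(≡21), b=31^0·(≡7) mod 31; (21|31)=-1, (7|31)=+1; (−1)^{-2·0·15}·(-1)^0·(+1)^-2 = +1.
v=2: v_2(a)=-2, v_2(b)=-2; units ≡ 1, 5 (mod 8); ε·ε+αω+βω = 0·0+-2·1+-2·0 ≡ 0  ⇒  (a,b)_2 = +1.
|Ram(65, -3059)| = 2, even; anisotropic at {19, 23}.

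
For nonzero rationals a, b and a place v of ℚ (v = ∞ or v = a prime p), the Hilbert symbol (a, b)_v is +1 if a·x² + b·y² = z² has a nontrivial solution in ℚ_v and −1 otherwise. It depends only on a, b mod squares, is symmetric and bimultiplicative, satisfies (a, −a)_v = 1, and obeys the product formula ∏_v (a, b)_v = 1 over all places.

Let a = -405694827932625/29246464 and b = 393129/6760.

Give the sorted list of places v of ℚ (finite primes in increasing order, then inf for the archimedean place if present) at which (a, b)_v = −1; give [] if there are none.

(a, b) ≡ (-105, 10) mod (ℚ^×)²; places V = {2, 3, 5, 7, 11, 13, 19, ∞}.
(a,b)_∞: sgn(-105)=−, sgn(10)=+, so +1.
(a,b)_13: α=-4, u≡12; β=-2, v≡9 (mod 13); (12|13)=+1, (9|13)=+1; sign (−1)^0·+1^-2·+1^-4 = +1.
(a,b)_2: α=-10, β=-3; u≡7, v≡5 (mod 8); ε(u)ε(v)=1·0, αω(v)=-10·1, βω(u)=-3·0; sum ≡ 0  ⇒  +1.
(a,b)_3: α=5, u≡1; β=2, v≡1 (mod 3); (1|3)=+1, (1|3)=+1; sign (−1)^0·+1^2·+1^5 = +1.
(a,b)_19: α=4, u≡4; β=2, v≡8 (mod 19); (4|19)=+1, (8|19)=-1; sign (−1)^0·+1^2·-1^4 = +1.
(a,b)_11: α=4, u≡4; β=2, v≡8 (mod 11); (4|11)=+1, (8|11)=-1; sign (−1)^0·+1^2·-1^4 = +1.
(a,b)_5: α=3, u≡1; β=-1, v≡2 (mod 5); (1|5)=+1, (2|5)=-1; sign (−1)^0·+1^-1·-1^3 = -1.
(a,b)_7: α=1, u≡6; β=0, v≡6 (mod 7); (6|7)=-1, (6|7)=-1; sign (−1)^0·-1^0·-1^1 = -1.
|Ram(-105, 10)| = 2, even; anisotropic at {5, 7}.

[5, 7]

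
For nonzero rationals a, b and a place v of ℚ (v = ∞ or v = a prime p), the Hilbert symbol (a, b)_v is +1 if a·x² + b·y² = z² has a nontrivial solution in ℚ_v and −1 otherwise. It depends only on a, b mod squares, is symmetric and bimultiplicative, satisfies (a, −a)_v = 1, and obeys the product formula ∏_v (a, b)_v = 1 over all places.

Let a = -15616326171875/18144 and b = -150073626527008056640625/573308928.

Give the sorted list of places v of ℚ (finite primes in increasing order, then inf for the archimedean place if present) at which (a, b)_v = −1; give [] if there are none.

[2, 3, 13, inf]

(a, b) ≡ (-27370, -195) mod (ℚ^×)²; places V = {2, 3, 5, 7, 11, 13, 17, 23, ∞}.
(a,b)_11: α=2, u≡3; β=4, v≡4 (mod 11); (3|11)=+1, (4|11)=+1; sign (−1)^0·+1^4·+1^2 = +1.
(a,b)_2: α=-5, β=-18; u≡3, v≡5 (mod 8); ε(u)ε(v)=1·0, αω(v)=-5·1, βω(u)=-18·1; sum ≡ 1  ⇒  -1.
(a,b)_5: α=9, u≡4; β=15, v≡1 (mod 5); (4|5)=+1, (1|5)=+1; sign (−1)^0·+1^15·+1^9 = +1.
(a,b)_∞: sgn(-27370)=−, sgn(-195)=−, so -1.
(a,b)_3: α=-4, u≡2; β=-7, v≡1 (mod 3); (2|3)=-1, (1|3)=+1; sign (−1)^0·-1^-7·+1^-4 = -1.
(a,b)_7: α=-1, u≡6; β=0, v≡1 (mod 7); (6|7)=-1, (1|7)=+1; sign (−1)^0·-1^0·+1^-1 = +1.
(a,b)_23: α=1, u≡2; β=2, v≡13 (mod 23); (2|23)=+1, (13|23)=+1; sign (−1)^0·+1^2·+1^1 = +1.
(a,b)_17: α=1, u≡5; β=2, v≡15 (mod 17); (5|17)=-1, (15|17)=+1; sign (−1)^0·-1^2·+1^1 = +1.
(a,b)_13: α=2, u≡5; β=3, v≡8 (mod 13); (5|13)=-1, (8|13)=-1; sign (−1)^0·-1^3·-1^2 = -1.
|Ram(-27370, -195)| = 4, even; anisotropic at {2, 3, 13, ∞}.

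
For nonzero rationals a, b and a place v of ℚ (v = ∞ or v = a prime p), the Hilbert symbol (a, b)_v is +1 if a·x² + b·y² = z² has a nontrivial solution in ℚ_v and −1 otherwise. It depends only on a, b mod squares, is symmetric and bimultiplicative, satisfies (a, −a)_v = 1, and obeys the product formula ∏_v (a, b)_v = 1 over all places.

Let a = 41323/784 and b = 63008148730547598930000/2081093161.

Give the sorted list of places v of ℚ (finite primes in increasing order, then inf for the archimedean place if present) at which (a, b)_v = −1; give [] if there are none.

(a, b) ≡ (43, 562397) mod (ℚ^×)²; places V = {2, 3, 5, 7, 11, 19, 29, 31, 41, 43, ∞}.
(a,b)_19: α=0, u≡11; β=-2, v≡16 (mod 19); (11|19)=+1, (16|19)=+1; sign (−1)^0·+1^-2·+1^0 = +1.
(a,b)_29: α=0, u≡27; β=1, v≡19 (mod 29); (27|29)=-1, (19|29)=-1; sign (−1)^0·-1^1·-1^0 = -1.
(a,b)_5: α=0, u≡2; β=4, v≡3 (mod 5); (2|5)=-1, (3|5)=-1; sign (−1)^0·-1^4·-1^0 = +1.
(a,b)_31: α=2, u≡22; β=4, v≡6 (mod 31); (22|31)=-1, (6|31)=-1; sign (−1)^0·-1^4·-1^2 = +1.
(a,b)_43: α=1, u≡23; β=3, v≡2 (mod 43); (23|43)=+1, (2|43)=-1; sign (−1)^1·+1^3·-1^1 = +1.
(a,b)_7: α=-2, u≡1; β=-8, v≡3 (mod 7); (1|7)=+1, (3|7)=-1; sign (−1)^0·+1^-8·-1^-2 = +1.
(a,b)_41: α=0, u≡40; β=1, v≡5 (mod 41); (40|41)=+1, (5|41)=+1; sign (−1)^0·+1^1·+1^0 = +1.
(a,b)_∞: sgn(43)=+, sgn(562397)=+, so +1.
(a,b)_3: α=0, u≡1; β=8, v≡2 (mod 3); (1|3)=+1, (2|3)=-1; sign (−1)^0·+1^8·-1^0 = +1.
(a,b)_2: α=-4, β=4; u≡3, v≡5 (mod 8); ε(u)ε(v)=1·0, αω(v)=-4·1, βω(u)=4·1; sum ≡ 0  ⇒  +1.
(a,b)_11: α=0, u≡6; β=1, v≡2 (mod 11); (6|11)=-1, (2|11)=-1; sign (−1)^0·-1^1·-1^0 = -1.
(43, 562397 / ℚ) ramifies at {11, 29}: a division algebra.

[11, 29]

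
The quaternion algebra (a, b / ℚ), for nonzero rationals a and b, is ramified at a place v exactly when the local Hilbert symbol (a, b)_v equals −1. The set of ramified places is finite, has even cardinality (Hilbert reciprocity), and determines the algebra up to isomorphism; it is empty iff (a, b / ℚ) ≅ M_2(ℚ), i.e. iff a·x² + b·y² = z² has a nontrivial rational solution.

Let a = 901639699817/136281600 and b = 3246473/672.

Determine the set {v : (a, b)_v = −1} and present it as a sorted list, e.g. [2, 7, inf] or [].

(a, b) ≡ (238, 714) mod (ℚ^×)²; places V = {2, 3, 5, 7, 13, 17, 19, 23, 31, ∞}.
(a,b)_31: α=2, u≡30; β=0, v≡25 (mod 31); (30|31)=-1, (25|31)=+1; sign (−1)^0·-1^0·+1^2 = +1.
(a,b)_19: α=2, u≡10; β=2, v≡9 (mod 19); (10|19)=-1, (9|19)=+1; sign (−1)^0·-1^2·+1^2 = +1.
(a,b)_2: α=-9, β=-5; u≡7, v≡5 (mod 8); ε(u)ε(v)=1·0, αω(v)=-9·1, βω(u)=-5·0; sum ≡ 1  ⇒  -1.
(a,b)_∞: sgn(238)=+, sgn(714)=+, so +1.
(a,b)_13: α=-2, u≡9; β=0, v≡1 (mod 13); (9|13)=+1, (1|13)=+1; sign (−1)^0·+1^0·+1^-2 = +1.
(a,b)_23: α=2, u≡16; β=2, v≡13 (mod 23); (16|23)=+1, (13|23)=+1; sign (−1)^0·+1^2·+1^2 = +1.
(a,b)_5: α=-2, u≡3; β=0, v≡4 (mod 5); (3|5)=-1, (4|5)=+1; sign (−1)^0·-1^0·+1^-2 = +1.
(a,b)_3: α=-2, u≡1; β=-1, v≡1 (mod 3); (1|3)=+1, (1|3)=+1; sign (−1)^0·+1^-1·+1^-2 = +1.
(a,b)_7: α=-1, u≡3; β=-1, v≡4 (mod 7); (3|7)=-1, (4|7)=+1; sign (−1)^1·-1^-1·+1^-1 = +1.
(a,b)_17: α=3, u≡6; β=1, v≡16 (mod 17); (6|17)=-1, (16|17)=+1; sign (−1)^0·-1^1·+1^3 = -1.
(238, 714 / ℚ) ramifies at {2, 17}: a division algebra.

[2, 17]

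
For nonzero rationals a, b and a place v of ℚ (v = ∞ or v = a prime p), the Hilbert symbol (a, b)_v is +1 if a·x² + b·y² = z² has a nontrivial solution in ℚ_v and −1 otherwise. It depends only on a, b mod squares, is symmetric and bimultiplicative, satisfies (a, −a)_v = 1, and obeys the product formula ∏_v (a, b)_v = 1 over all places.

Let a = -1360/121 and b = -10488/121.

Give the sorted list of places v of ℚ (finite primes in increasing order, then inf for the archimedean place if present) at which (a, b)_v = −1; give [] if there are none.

[2, 3, 5, 19, 23, inf]

(a, b) ≡ (-85, -2622) mod (ℚ^×)²; places V = {2, 3, 5, 11, 17, 19, 23, ∞}.
(a,b)_2: α=4, β=3; u≡3, v≡1 (mod 8); ε(u)ε(v)=1·0, αω(v)=4·0, βω(u)=3·1; sum ≡ 1  ⇒  -1.
(a,b)_5: α=1, u≡3; β=0, v≡2 (mod 5); (3|5)=-1, (2|5)=-1; sign (−1)^0·-1^0·-1^1 = -1.
(a,b)_3: α=0, u≡2; β=1, v≡2 (mod 3); (2|3)=-1, (2|3)=-1; sign (−1)^0·-1^1·-1^0 = -1.
(a,b)_∞: sgn(-85)=−, sgn(-2622)=−, so -1.
(a,b)_11: α=-2, u≡4; β=-2, v≡6 (mod 11); (4|11)=+1, (6|11)=-1; sign (−1)^0·+1^-2·-1^-2 = +1.
(a,b)_19: α=0, u≡12; β=1, v≡8 (mod 19); (12|19)=-1, (8|19)=-1; sign (−1)^0·-1^1·-1^0 = -1.
(a,b)_23: α=0, u≡11; β=1, v≡16 (mod 23); (11|23)=-1, (16|23)=+1; sign (−1)^0·-1^1·+1^0 = -1.
(a,b)_17: α=1, u≡11; β=0, v≡9 (mod 17); (11|17)=-1, (9|17)=+1; sign (−1)^0·-1^0·+1^1 = +1.
(-85, -2622 / ℚ) ramifies at {2, 3, 5, 19, 23, ∞}: a division algebra.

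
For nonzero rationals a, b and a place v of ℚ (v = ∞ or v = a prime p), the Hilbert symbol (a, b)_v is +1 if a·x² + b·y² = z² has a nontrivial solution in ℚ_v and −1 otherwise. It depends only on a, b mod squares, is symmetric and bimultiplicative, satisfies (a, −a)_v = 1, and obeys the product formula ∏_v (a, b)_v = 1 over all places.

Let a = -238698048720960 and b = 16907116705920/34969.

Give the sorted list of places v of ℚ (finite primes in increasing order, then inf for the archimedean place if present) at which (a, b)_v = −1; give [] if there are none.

[5, 37]

(a, b) ≡ (-185, 8930) mod (ℚ^×)²; places V = {2, 3, 5, 7, 11, 17, 19, 37, 47, 53, ∞}.
(a,b)_2: α=6, β=7; u≡7, v≡1 (mod 8); ε(u)ε(v)=1·0, αω(v)=6·0, βω(u)=7·0; sum ≡ 0  ⇒  +1.
(a,b)_3: α=2, u≡1; β=2, v≡2 (mod 3); (1|3)=+1, (2|3)=-1; sign (−1)^0·+1^2·-1^2 = +1.
(a,b)_19: α=2, u≡6; β=1, v≡2 (mod 19); (6|19)=+1, (2|19)=-1; sign (−1)^0·+1^1·-1^2 = +1.
(a,b)_11: α=0, u≡7; β=-2, v≡4 (mod 11); (7|11)=-1, (4|11)=+1; sign (−1)^0·-1^-2·+1^0 = +1.
(a,b)_37: α=1, u≡31; β=2, v≡23 (mod 37); (31|37)=-1, (23|37)=-1; sign (−1)^0·-1^2·-1^1 = -1.
(a,b)_∞: sgn(-185)=−, sgn(8930)=+, so +1.
(a,b)_47: α=2, u≡18; β=1, v≡12 (mod 47); (18|47)=+1, (12|47)=+1; sign (−1)^0·+1^1·+1^2 = +1.
(a,b)_5: α=1, u≡3; β=1, v≡1 (mod 5); (3|5)=-1, (1|5)=+1; sign (−1)^0·-1^1·+1^1 = -1.
(a,b)_53: α=2, u≡41; β=0, v≡41 (mod 53); (41|53)=-1, (41|53)=-1; sign (−1)^0·-1^0·-1^2 = +1.
(a,b)_7: α=0, u≡4; β=4, v≡3 (mod 7); (4|7)=+1, (3|7)=-1; sign (−1)^0·+1^4·-1^0 = +1.
(a,b)_17: α=0, u≡13; β=-2, v≡7 (mod 17); (13|17)=+1, (7|17)=-1; sign (−1)^0·+1^-2·-1^0 = +1.
Ram(-185, 8930) = {5, 37}; no ℚ_5-point on the conic.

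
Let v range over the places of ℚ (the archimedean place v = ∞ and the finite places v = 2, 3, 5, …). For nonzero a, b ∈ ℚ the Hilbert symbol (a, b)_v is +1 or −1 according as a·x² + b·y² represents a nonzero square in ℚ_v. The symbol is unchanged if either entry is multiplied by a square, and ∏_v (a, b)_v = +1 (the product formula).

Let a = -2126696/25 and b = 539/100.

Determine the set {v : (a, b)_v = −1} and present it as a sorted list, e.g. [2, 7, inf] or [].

[11, 13]

Mod squares: a ≡ -26, b ≡ 11. Check v ∈ {∞, 2, 5, 7, 11, 13}.
v=7: a=7^0·(≡4), b=7^2·(≡2) mod 7; (4|7)=+1, (2|7)=+1; (−1)^{0·2·3}·(+1)^2·(+1)^0 = +1.
v=∞: -26 < 0 and 11 > 0  ⇒  (a,b)_∞ = +1.
v=11: a=11^2·(≡8), b=11^1·(≡5) mod 11; (8|11)=-1, (5|11)=+1; (−1)^{2·1·5}·(-1)^1·(+1)^2 = -1.
v=5: a=5^-2·(≡4), b=5^-2·(≡1) mod 5; (4|5)=+1, (1|5)=+1; (−1)^{-2·-2·2}·(+1)^-2·(+1)^-2 = +1.
v=2: v_2(a)=3, v_2(b)=-2; units ≡ 3, 3 (mod 8); ε·ε+αω+βω = 1·1+3·1+-2·1 ≡ 0  ⇒  (a,b)_2 = +1.
v=13: a=13^3·(≡6), b=13^0·(≡5) mod 13; (6|13)=-1, (5|13)=-1; (−1)^{3·0·6}·(-1)^0·(-1)^3 = -1.
Ram(-26, 11) = {11, 13}; no ℚ_11-point on the conic.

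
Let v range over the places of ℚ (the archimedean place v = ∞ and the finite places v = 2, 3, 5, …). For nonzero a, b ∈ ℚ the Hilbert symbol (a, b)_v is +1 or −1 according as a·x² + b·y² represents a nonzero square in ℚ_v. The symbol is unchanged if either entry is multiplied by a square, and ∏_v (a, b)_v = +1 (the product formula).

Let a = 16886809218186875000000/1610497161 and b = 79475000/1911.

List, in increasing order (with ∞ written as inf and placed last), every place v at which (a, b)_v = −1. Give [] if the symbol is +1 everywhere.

[2, 3, 11, 13]

(a, b) ≡ (11, 4290) mod (ℚ^×)²; places V = {2, 3, 5, 7, 11, 13, 17, 29, ∞}.
(a,b)_13: α=-2, u≡11; β=-1, v≡5 (mod 13); (11|13)=-1, (5|13)=-1; sign (−1)^0·-1^-1·-1^-2 = -1.
(a,b)_7: α=-6, u≡4; β=-2, v≡6 (mod 7); (4|7)=+1, (6|7)=-1; sign (−1)^0·+1^-2·-1^-6 = +1.
(a,b)_∞: sgn(11)=+, sgn(4290)=+, so +1.
(a,b)_11: α=3, u≡3; β=1, v≡3 (mod 11); (3|11)=+1, (3|11)=+1; sign (−1)^1·+1^1·+1^3 = -1.
(a,b)_29: α=2, u≡26; β=0, v≡17 (mod 29); (26|29)=-1, (17|29)=-1; sign (−1)^0·-1^0·-1^2 = +1.
(a,b)_17: α=6, u≡11; β=2, v≡6 (mod 17); (11|17)=-1, (6|17)=-1; sign (−1)^0·-1^2·-1^6 = +1.
(a,b)_5: α=10, u≡1; β=5, v≡2 (mod 5); (1|5)=+1, (2|5)=-1; sign (−1)^0·+1^5·-1^10 = +1.
(a,b)_3: α=-4, u≡2; β=-1, v≡2 (mod 3); (2|3)=-1, (2|3)=-1; sign (−1)^0·-1^-1·-1^-4 = -1.
(a,b)_2: α=6, β=3; u≡3, v≡1 (mod 8); ε(u)ε(v)=1·0, αω(v)=6·0, βω(u)=3·1; sum ≡ 1  ⇒  -1.
(11, 4290 / ℚ) ramifies at {2, 3, 11, 13}: a division algebra.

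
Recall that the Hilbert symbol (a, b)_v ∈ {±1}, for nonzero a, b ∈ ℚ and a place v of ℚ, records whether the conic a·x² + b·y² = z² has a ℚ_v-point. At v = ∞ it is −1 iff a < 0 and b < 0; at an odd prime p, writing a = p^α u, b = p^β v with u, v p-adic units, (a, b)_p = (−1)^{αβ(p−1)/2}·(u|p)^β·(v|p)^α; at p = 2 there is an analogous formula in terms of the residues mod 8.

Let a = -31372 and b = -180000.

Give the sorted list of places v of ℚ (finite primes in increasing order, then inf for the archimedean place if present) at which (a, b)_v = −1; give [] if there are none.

[2, 23, 31, inf]

(a, b) ≡ (-7843, -2) mod (ℚ^×)²; places V = {2, 3, 5, 11, 23, 31, ∞}.
(a,b)_3: α=0, u≡2; β=2, v≡1 (mod 3); (2|3)=-1, (1|3)=+1; sign (−1)^0·-1^2·+1^0 = +1.
(a,b)_23: α=1, u≡16; β=0, v≡21 (mod 23); (16|23)=+1, (21|23)=-1; sign (−1)^0·+1^0·-1^1 = -1.
(a,b)_∞: sgn(-7843)=−, sgn(-2)=−, so -1.
(a,b)_2: α=2, β=5; u≡5, v≡7 (mod 8); ε(u)ε(v)=0·1, αω(v)=2·0, βω(u)=5·1; sum ≡ 1  ⇒  -1.
(a,b)_5: α=0, u≡3; β=4, v≡2 (mod 5); (3|5)=-1, (2|5)=-1; sign (−1)^0·-1^4·-1^0 = +1.
(a,b)_11: α=1, u≡8; β=0, v≡4 (mod 11); (8|11)=-1, (4|11)=+1; sign (−1)^0·-1^0·+1^1 = +1.
(a,b)_31: α=1, u≡11; β=0, v≡17 (mod 31); (11|31)=-1, (17|31)=-1; sign (−1)^0·-1^0·-1^1 = -1.
Ram(-7843, -2) = {2, 23, 31, ∞}; no ℚ_2-point on the conic.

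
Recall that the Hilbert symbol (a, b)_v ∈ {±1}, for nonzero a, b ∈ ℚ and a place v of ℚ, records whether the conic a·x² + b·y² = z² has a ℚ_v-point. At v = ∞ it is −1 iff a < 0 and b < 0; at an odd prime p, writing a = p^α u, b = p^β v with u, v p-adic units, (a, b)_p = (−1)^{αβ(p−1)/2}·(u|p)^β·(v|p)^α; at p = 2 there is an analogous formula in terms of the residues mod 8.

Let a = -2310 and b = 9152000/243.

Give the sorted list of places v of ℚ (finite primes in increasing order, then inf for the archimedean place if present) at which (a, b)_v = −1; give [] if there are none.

[2, 7]

Mod squares: a ≡ -2310, b ≡ 4290. Check v ∈ {∞, 2, 3, 5, 7, 11, 13}.
v=∞: -2310 < 0 and 4290 > 0  ⇒  (a,b)_∞ = +1.
v=7: a=7^1·(≡6), b=7^0·(≡5) mod 7; (6|7)=-1, (5|7)=-1; (−1)^{1·0·3}·(-1)^0·(-1)^1 = -1.
v=5: a=5^1·(≡3), b=5^3·(≡2) mod 5; (3|5)=-1, (2|5)=-1; (−1)^{1·3·2}·(-1)^3·(-1)^1 = +1.
v=11: a=11^1·(≡10), b=11^1·(≡4) mod 11; (10|11)=-1, (4|11)=+1; (−1)^{1·1·5}·(-1)^1·(+1)^1 = +1.
v=2: v_2(a)=1, v_2(b)=9; units ≡ 5, 1 (mod 8); ε·ε+αω+βω = 0·0+1·0+9·1 ≡ 1  ⇒  (a,b)_2 = -1.
v=3: a=3^1·(≡1), b=3^-5·(≡2) mod 3; (1|3)=+1, (2|3)=-1; (−1)^{1·-5·1}·(+1)^-5·(-1)^1 = +1.
v=13: a=13^0·(≡4), b=13^1·(≡7) mod 13; (4|13)=+1, (7|13)=-1; (−1)^{0·1·6}·(+1)^1·(-1)^0 = +1.
Ram(-2310, 4290) = {2, 7}; no ℚ_2-point on the conic.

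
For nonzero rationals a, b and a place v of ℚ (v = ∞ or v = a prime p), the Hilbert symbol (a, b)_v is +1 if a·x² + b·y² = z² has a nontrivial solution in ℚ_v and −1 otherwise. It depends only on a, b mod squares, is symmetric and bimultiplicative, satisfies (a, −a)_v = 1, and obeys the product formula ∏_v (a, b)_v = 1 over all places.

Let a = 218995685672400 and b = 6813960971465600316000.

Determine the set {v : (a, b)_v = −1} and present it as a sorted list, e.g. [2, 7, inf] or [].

[2, 3, 17, 19]

Mod squares: a ≡ 2261, b ≡ 3990. Check v ∈ {∞, 2, 3, 5, 7, 13, 17, 19}.
v=13: a=13^2·(≡3), b=13^4·(≡12) mod 13; (3|13)=+1, (12|13)=+1; (−1)^{2·4·6}·(+1)^4·(+1)^2 = +1.
v=19: a=19^3·(≡1), b=19^5·(≡6) mod 19; (1|19)=+1, (6|19)=+1; (−1)^{3·5·9}·(+1)^5·(+1)^3 = -1.
v=2: v_2(a)=4, v_2(b)=5; units ≡ 5, 3 (mod 8); ε·ε+αω+βω = 0·1+4·1+5·1 ≡ 1  ⇒  (a,b)_2 = -1.
v=7: a=7^3·(≡2), b=7^3·(≡6) mod 7; (2|7)=+1, (6|7)=-1; (−1)^{3·3·3}·(+1)^3·(-1)^3 = +1.
v=17: a=17^1·(≡14), b=17^2·(≡3) mod 17; (14|17)=-1, (3|17)=-1; (−1)^{1·2·8}·(-1)^2·(-1)^1 = -1.
v=5: a=5^2·(≡1), b=5^3·(≡3) mod 5; (1|5)=+1, (3|5)=-1; (−1)^{2·3·2}·(+1)^3·(-1)^2 = +1.
v=∞: 2261 > 0 and 3990 > 0  ⇒  (a,b)_∞ = +1.
v=3: a=3^4·(≡2), b=3^5·(≡1) mod 3; (2|3)=-1, (1|3)=+1; (−1)^{4·5·1}·(-1)^5·(+1)^4 = -1.
|Ram(2261, 3990)| = 4, even; anisotropic at {2, 3, 17, 19}.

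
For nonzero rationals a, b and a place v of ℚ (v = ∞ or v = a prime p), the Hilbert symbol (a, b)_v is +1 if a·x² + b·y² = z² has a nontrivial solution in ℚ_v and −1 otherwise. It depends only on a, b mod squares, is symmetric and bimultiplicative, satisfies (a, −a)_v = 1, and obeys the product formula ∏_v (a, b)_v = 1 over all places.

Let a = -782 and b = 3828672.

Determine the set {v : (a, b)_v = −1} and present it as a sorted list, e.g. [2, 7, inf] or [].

Mod squares: a ≡ -782, b ≡ 23. Check v ∈ {∞, 2, 3, 17, 23}.
v=17: a=17^1·(≡5), b=17^2·(≡5) mod 17; (5|17)=-1, (5|17)=-1; (−1)^{1·2·8}·(-1)^2·(-1)^1 = -1.
v=23: a=23^1·(≡12), b=23^1·(≡13) mod 23; (12|23)=+1, (13|23)=+1; (−1)^{1·1·11}·(+1)^1·(+1)^1 = -1.
v=3: a=3^0·(≡1), b=3^2·(≡2) mod 3; (1|3)=+1, (2|3)=-1; (−1)^{0·2·1}·(+1)^2·(-1)^0 = +1.
v=2: v_2(a)=1, v_2(b)=6; units ≡ 1, 7 (mod 8); ε·ε+αω+βω = 0·1+1·0+6·0 ≡ 0  ⇒  (a,b)_2 = +1.
v=∞: -782 < 0 and 23 > 0  ⇒  (a,b)_∞ = +1.
(-782, 23 / ℚ) ramifies at {17, 23}: a division algebra.

[17, 23]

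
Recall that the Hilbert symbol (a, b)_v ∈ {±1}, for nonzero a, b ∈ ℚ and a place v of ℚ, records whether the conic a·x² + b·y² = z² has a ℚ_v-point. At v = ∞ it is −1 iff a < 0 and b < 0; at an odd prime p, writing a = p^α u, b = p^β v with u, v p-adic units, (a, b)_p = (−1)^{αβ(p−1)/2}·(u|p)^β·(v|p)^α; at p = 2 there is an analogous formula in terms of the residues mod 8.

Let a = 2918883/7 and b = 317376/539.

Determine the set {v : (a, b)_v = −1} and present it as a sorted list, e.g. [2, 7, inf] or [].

(a, b) ≡ (168861, 6061) mod (ℚ^×)²; places V = {2, 3, 7, 11, 17, 19, 29, 43, ∞}.
(a,b)_2: α=0, β=6; u≡5, v≡5 (mod 8); ε(u)ε(v)=0·0, αω(v)=0·1, βω(u)=6·1; sum ≡ 0  ⇒  +1.
(a,b)_17: α=1, u≡12; β=0, v≡13 (mod 17); (12|17)=-1, (13|17)=+1; sign (−1)^0·-1^0·+1^1 = +1.
(a,b)_11: α=3, u≡10; β=-1, v≡3 (mod 11); (10|11)=-1, (3|11)=+1; sign (−1)^1·-1^-1·+1^3 = +1.
(a,b)_29: α=0, u≡13; β=1, v≡16 (mod 29); (13|29)=+1, (16|29)=+1; sign (−1)^0·+1^1·+1^0 = +1.
(a,b)_3: α=1, u≡1; β=2, v≡1 (mod 3); (1|3)=+1, (1|3)=+1; sign (−1)^0·+1^2·+1^1 = +1.
(a,b)_43: α=1, u≡10; β=0, v≡24 (mod 43); (10|43)=+1, (24|43)=+1; sign (−1)^0·+1^0·+1^1 = +1.
(a,b)_19: α=0, u≡12; β=1, v≡14 (mod 19); (12|19)=-1, (14|19)=-1; sign (−1)^0·-1^1·-1^0 = -1.
(a,b)_∞: sgn(168861)=+, sgn(6061)=+, so +1.
(a,b)_7: α=-1, u≡2; β=-2, v≡6 (mod 7); (2|7)=+1, (6|7)=-1; sign (−1)^0·+1^-2·-1^-1 = -1.
Ram(168861, 6061) = {7, 19}; no ℚ_7-point on the conic.

[7, 19]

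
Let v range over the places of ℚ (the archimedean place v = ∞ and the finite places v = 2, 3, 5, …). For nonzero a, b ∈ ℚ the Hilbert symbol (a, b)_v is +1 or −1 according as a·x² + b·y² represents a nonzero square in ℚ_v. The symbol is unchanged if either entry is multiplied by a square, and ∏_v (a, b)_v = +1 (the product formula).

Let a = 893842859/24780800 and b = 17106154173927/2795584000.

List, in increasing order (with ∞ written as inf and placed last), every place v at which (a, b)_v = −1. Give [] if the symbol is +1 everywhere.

(a, b) ≡ (598, 230) mod (ℚ^×)²; places V = {2, 3, 5, 7, 11, 13, 19, 23, ∞}.
(a,b)_2: α=-13, β=-9; u≡3, v≡3 (mod 8); ε(u)ε(v)=1·1, αω(v)=-13·1, βω(u)=-9·1; sum ≡ 1  ⇒  -1.
(a,b)_23: α=1, u≡12; β=1, v≡7 (mod 23); (12|23)=+1, (7|23)=-1; sign (−1)^1·+1^1·-1^1 = +1.
(a,b)_11: α=-2, u≡4; β=-2, v≡7 (mod 11); (4|11)=+1, (7|11)=-1; sign (−1)^0·+1^-2·-1^-2 = +1.
(a,b)_13: α=3, u≡5; β=4, v≡9 (mod 13); (5|13)=-1, (9|13)=+1; sign (−1)^0·-1^4·+1^3 = +1.
(a,b)_7: α=2, u≡3; β=2, v≡5 (mod 7); (3|7)=-1, (5|7)=-1; sign (−1)^0·-1^2·-1^2 = +1.
(a,b)_5: α=-2, u≡2; β=-3, v≡1 (mod 5); (2|5)=-1, (1|5)=+1; sign (−1)^0·-1^-3·+1^-2 = -1.
(a,b)_3: α=0, u≡1; β=12, v≡2 (mod 3); (1|3)=+1, (2|3)=-1; sign (−1)^0·+1^12·-1^0 = +1.
(a,b)_19: α=2, u≡6; β=-2, v≡2 (mod 19); (6|19)=+1, (2|19)=-1; sign (−1)^0·+1^-2·-1^2 = +1.
(a,b)_∞: sgn(598)=+, sgn(230)=+, so +1.
Ram(598, 230) = {2, 5}; no ℚ_2-point on the conic.

[2, 5]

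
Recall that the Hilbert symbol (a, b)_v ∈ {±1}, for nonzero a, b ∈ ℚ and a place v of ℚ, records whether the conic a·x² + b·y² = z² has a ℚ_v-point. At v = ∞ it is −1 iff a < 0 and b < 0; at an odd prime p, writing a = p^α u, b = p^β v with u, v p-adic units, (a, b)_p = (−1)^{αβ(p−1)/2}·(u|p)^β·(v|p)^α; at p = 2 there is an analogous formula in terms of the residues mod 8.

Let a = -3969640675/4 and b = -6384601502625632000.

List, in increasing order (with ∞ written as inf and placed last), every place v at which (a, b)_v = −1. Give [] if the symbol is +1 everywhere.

[5, 17, 19, 31, 43, inf]

(a, b) ≡ (-3240523, -95) mod (ℚ^×)²; places V = {2, 5, 7, 11, 13, 17, 19, 31, 43, ∞}.
(a,b)_31: α=1, u≡27; β=2, v≡3 (mod 31); (27|31)=-1, (3|31)=-1; sign (−1)^0·-1^2·-1^1 = -1.
(a,b)_5: α=2, u≡2; β=3, v≡4 (mod 5); (2|5)=-1, (4|5)=+1; sign (−1)^0·-1^3·+1^2 = -1.
(a,b)_17: α=1, u≡9; β=2, v≡3 (mod 17); (9|17)=+1, (3|17)=-1; sign (−1)^0·+1^2·-1^1 = -1.
(a,b)_19: α=0, u≡2; β=1, v≡2 (mod 19); (2|19)=-1, (2|19)=-1; sign (−1)^0·-1^1·-1^0 = -1.
(a,b)_13: α=1, u≡3; β=2, v≡4 (mod 13); (3|13)=+1, (4|13)=+1; sign (−1)^0·+1^2·+1^1 = +1.
(a,b)_2: α=-2, β=8; u≡5, v≡1 (mod 8); ε(u)ε(v)=0·0, αω(v)=-2·0, βω(u)=8·1; sum ≡ 0  ⇒  +1.
(a,b)_7: α=2, u≡1; β=0, v≡6 (mod 7); (1|7)=+1, (6|7)=-1; sign (−1)^0·+1^0·-1^2 = +1.
(a,b)_∞: sgn(-3240523)=−, sgn(-95)=−, so -1.
(a,b)_43: α=1, u≡30; β=2, v≡30 (mod 43); (30|43)=-1, (30|43)=-1; sign (−1)^0·-1^2·-1^1 = -1.
(a,b)_11: α=1, u≡9; β=2, v≡1 (mod 11); (9|11)=+1, (1|11)=+1; sign (−1)^0·+1^2·+1^1 = +1.
(-3240523, -95 / ℚ) ramifies at {5, 17, 19, 31, 43, ∞}: a division algebra.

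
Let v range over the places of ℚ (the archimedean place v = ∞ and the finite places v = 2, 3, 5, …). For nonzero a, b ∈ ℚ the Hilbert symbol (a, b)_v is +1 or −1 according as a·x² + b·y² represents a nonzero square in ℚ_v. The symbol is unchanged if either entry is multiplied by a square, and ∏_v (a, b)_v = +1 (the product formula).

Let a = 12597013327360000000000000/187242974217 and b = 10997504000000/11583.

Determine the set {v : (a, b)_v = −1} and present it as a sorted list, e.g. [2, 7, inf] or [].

(a, b) ≡ (3230, 17017) mod (ℚ^×)²; places V = {2, 3, 5, 7, 11, 13, 17, 19, 23, ∞}.
(a,b)_19: α=3, u≡12; β=2, v≡8 (mod 19); (12|19)=-1, (8|19)=-1; sign (−1)^0·-1^2·-1^3 = -1.
(a,b)_5: α=13, u≡1; β=6, v≡2 (mod 5); (1|5)=+1, (2|5)=-1; sign (−1)^0·+1^6·-1^13 = -1.
(a,b)_17: α=-1, u≡6; β=1, v≡8 (mod 17); (6|17)=-1, (8|17)=+1; sign (−1)^0·-1^1·+1^-1 = -1.
(a,b)_23: α=-2, u≡19; β=0, v≡10 (mod 23); (19|23)=-1, (10|23)=-1; sign (−1)^0·-1^0·-1^-2 = +1.
(a,b)_∞: sgn(3230)=+, sgn(17017)=+, so +1.
(a,b)_7: α=2, u≡3; β=1, v≡4 (mod 7); (3|7)=-1, (4|7)=+1; sign (−1)^0·-1^1·+1^2 = -1.
(a,b)_11: α=4, u≡10; β=-1, v≡7 (mod 11); (10|11)=-1, (7|11)=-1; sign (−1)^0·-1^-1·-1^4 = -1.
(a,b)_2: α=21, β=14; u≡7, v≡1 (mod 8); ε(u)ε(v)=1·0, αω(v)=21·0, βω(u)=14·0; sum ≡ 0  ⇒  +1.
(a,b)_3: α=-6, u≡2; β=-4, v≡1 (mod 3); (2|3)=-1, (1|3)=+1; sign (−1)^0·-1^-4·+1^-6 = +1.
(a,b)_13: α=-4, u≡2; β=-1, v≡9 (mod 13); (2|13)=-1, (9|13)=+1; sign (−1)^0·-1^-1·+1^-4 = -1.
Ram(3230, 17017) = {5, 7, 11, 13, 17, 19}; no ℚ_5-point on the conic.

[5, 7, 11, 13, 17, 19]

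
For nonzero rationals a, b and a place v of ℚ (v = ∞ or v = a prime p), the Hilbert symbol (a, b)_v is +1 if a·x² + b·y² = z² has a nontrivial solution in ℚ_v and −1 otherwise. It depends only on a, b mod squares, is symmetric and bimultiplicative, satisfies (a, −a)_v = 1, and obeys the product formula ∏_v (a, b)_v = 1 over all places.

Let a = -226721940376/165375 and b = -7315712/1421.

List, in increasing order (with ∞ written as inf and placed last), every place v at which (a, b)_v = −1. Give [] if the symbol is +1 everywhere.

[3, 5, 17, inf]

Mod squares: a ≡ -9690, b ≡ -493. Check v ∈ {∞, 2, 3, 5, 7, 17, 19, 29, 41}.
v=7: a=7^-2·(≡6), b=7^-2·(≡2) mod 7; (6|7)=-1, (2|7)=+1; (−1)^{-2·-2·3}·(-1)^-2·(+1)^-2 = +1.
v=29: a=29^2·(≡4), b=29^-1·(≡3) mod 29; (4|29)=+1, (3|29)=-1; (−1)^{2·-1·14}·(+1)^-1·(-1)^2 = +1.
v=3: a=3^-3·(≡1), b=3^0·(≡2) mod 3; (1|3)=+1, (2|3)=-1; (−1)^{-3·0·1}·(+1)^0·(-1)^-3 = -1.
v=19: a=19^3·(≡3), b=19^0·(≡7) mod 19; (3|19)=-1, (7|19)=+1; (−1)^{3·0·9}·(-1)^0·(+1)^3 = +1.
v=17: a=17^3·(≡2), b=17^1·(≡7) mod 17; (2|17)=+1, (7|17)=-1; (−1)^{3·1·8}·(+1)^1·(-1)^3 = -1.
v=5: a=5^-3·(≡3), b=5^0·(≡3) mod 5; (3|5)=-1, (3|5)=-1; (−1)^{-3·0·2}·(-1)^0·(-1)^-3 = -1.
v=∞: -9690 < 0 and -493 < 0  ⇒  (a,b)_∞ = -1.
v=2: v_2(a)=3, v_2(b)=8; units ≡ 3, 3 (mod 8); ε·ε+αω+βω = 1·1+3·1+8·1 ≡ 0  ⇒  (a,b)_2 = +1.
v=41: a=41^0·(≡19), b=41^2·(≡18) mod 41; (19|41)=-1, (18|41)=+1; (−1)^{0·2·20}·(-1)^2·(+1)^0 = +1.
|Ram(-9690, -493)| = 4, even; anisotropic at {3, 5, 17, ∞}.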